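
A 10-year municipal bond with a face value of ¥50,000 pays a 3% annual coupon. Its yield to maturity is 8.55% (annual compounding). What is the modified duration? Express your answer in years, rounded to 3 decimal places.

7.743 years

Periodic yield y = 0.0855. First find Macaulay duration:
  t   CF        PV=CF/(1+0.0855)^t    t·PV
  1     1,500.00     1,381.8517     1,381.8517
  2     1,500.00     1,273.0094     2,546.0188
  3     1,500.00     1,172.7401     3,518.2203
  4     1,500.00     1,080.3686     4,321.4743
  5     1,500.00       995.2728     4,976.3638
  6     1,500.00       916.8796     5,501.2774
  7     1,500.00       844.6610     5,912.6273
  8     1,500.00       778.1309     6,225.0468
  9     1,500.00       716.8410     6,451.5686
  10   51,500.00    22,672.9981   226,729.9807
  Σ                 31,832.7530   267,564.4298
P = 31,832.7530; Macaulay duration = 267,564.4298 / 31,832.7530 = 8.40532 years.
Modified duration = D_Mac / (1 + y) = 8.40532 / 1.0855 = 7.74327 years.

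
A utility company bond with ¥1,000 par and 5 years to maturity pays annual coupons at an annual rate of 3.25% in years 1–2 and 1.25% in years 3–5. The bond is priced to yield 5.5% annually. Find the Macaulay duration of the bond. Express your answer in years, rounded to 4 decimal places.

Periodic yield y = 0.055. Discount each cash flow and weight by its year:
  t   CF        PV=CF/(1+0.055)^t    t·PV
  1        32.50        30.8057        30.8057
  2        32.50        29.1997        58.3994
  3        12.50        10.6452        31.9355
  4        12.50        10.0902        40.3608
  5     1,012.50       774.6985     3,873.4927
  Σ                    855.4393     4,034.9941
Price P = Σ PV = 855.4393.
Macaulay duration = Σ(t·PV) / P = 4,034.9941 / 855.4393 = 4.71687 years.

4.7169 years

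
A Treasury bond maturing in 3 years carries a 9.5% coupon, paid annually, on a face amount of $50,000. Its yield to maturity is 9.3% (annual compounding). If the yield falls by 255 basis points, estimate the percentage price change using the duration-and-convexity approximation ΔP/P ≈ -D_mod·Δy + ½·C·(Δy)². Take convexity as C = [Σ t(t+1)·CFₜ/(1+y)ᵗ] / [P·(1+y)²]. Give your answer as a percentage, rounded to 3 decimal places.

+6.701%

With y = 0.093:
  t   CF        PV=CF/(1+0.093)^t    t·PV        t(t+1)·PV
  1     4,750.00     4,345.8371     4,345.8371       8,691.6743
  2     4,750.00     3,976.0633     7,952.1265      23,856.3796
  3    54,750.00    41,929.8818   125,789.6453     503,158.5811
  Σ                 50,251.7822   138,087.6089     535,706.6349
P = 50,251.7822; D_Mac = 2.74791 yrs; D_mod = 2.51410 yrs; C = 8.92350.
Duration effect: -2.51410 × (-0.0255) = +0.064110
Convexity effect: 0.5 × 8.92350 × (-0.0255)² = +0.0029013
ΔP/P ≈ +0.064110 + 0.0029013 = +0.067011 = +6.7011%.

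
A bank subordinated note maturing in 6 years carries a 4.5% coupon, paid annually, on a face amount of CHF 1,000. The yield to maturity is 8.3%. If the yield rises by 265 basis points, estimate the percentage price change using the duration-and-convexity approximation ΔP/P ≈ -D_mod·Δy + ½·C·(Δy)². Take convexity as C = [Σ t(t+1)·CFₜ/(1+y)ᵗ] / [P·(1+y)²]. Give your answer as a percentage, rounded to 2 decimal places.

With y = 0.083:
  t   CF        PV=CF/(1+0.083)^t    t·PV        t(t+1)·PV
  1        45.00        41.5512        41.5512          83.1025
  2        45.00        38.3668        76.7336         230.2008
  3        45.00        35.4264       106.2792         425.1169
  4        45.00        32.7114       130.8455         654.2273
  5        45.00        30.2044       151.0220         906.1320
  6     1,045.00       647.6577     3,885.9464      27,201.6245
  Σ                    825.9180     4,392.3779      29,500.4041
P = 825.9180; D_Mac = 5.31818 yrs; D_mod = 4.91060 yrs; C = 30.45328.
Duration effect: -4.91060 × (+0.0265) = -0.130131
Convexity effect: 0.5 × 30.45328 × (0.0265)² = +0.0106929
ΔP/P ≈ -0.130131 + 0.0106929 = -0.119438 = -11.9438%.

-11.94%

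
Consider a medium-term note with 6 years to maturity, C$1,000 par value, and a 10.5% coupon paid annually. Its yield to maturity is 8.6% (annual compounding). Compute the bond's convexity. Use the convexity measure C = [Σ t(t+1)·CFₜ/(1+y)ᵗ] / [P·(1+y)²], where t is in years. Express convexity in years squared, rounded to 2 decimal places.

26.22

With y = 0.086:
  t   CF        PV=CF/(1+0.086)^t    t·PV        t(t+1)·PV
  1       105.00        96.6851        96.6851         193.3702
  2       105.00        89.0286       178.0572         534.1717
  3       105.00        81.9785       245.9354         983.7417
  4       105.00        75.4866       301.9465       1,509.7325
  5       105.00        69.5089       347.5443       2,085.2658
  6     1,105.00       673.5709     4,041.4255      28,289.9785
  Σ                  1,086.2586     5,211.5940      33,596.2603
P = 1,086.2586.
Convexity = Σ t(t+1)·PV / [P·(1+y)²] = 33,596.2603 / (1,086.2586 × 1.179396) = 26.22395.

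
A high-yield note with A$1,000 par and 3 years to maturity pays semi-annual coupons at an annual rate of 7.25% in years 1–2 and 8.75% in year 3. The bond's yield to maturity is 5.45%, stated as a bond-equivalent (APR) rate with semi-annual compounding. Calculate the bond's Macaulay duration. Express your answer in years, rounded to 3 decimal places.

2.756 years

Periodic yield y = 0.02725. Discount each cash flow and weight by its period:
  t   CF        PV=CF/(1+0.02725)^t    t·PV
  1        36.25        35.2884        35.2884
  2        36.25        34.3523        68.7046
  3        36.25        33.4410       100.3231
  4        36.25        32.5539       130.2157
  5        43.75        38.2470       191.2350
  6     1,043.75       888.2589     5,329.5537
  Σ                  1,062.1416     5,855.3204
Price P = Σ PV = 1,062.1416.
Macaulay duration = Σ(t·PV) / P = 5,855.3204 / 1,062.1416 = 5.51275 half-year periods.
In years: 5.51275 / 2 = 2.75637 years.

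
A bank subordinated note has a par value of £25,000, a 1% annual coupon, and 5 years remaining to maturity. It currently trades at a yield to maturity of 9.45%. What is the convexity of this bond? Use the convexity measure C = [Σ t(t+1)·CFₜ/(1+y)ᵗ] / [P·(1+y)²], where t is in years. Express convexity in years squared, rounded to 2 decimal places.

With y = 0.0945:
  t   CF        PV=CF/(1+0.0945)^t    t·PV        t(t+1)·PV
  1       250.00       228.4148       228.4148         456.8296
  2       250.00       208.6933       417.3866       1,252.1597
  3       250.00       190.6745       572.0236       2,288.0945
  4       250.00       174.2116       696.8462       3,484.2310
  5    25,250.00    16,076.1686    80,380.8431     482,285.0588
  Σ                 16,878.1628    82,295.5143     489,766.3736
P = 16,878.1628.
Convexity = Σ t(t+1)·PV / [P·(1+y)²] = 489,766.3736 / (16,878.1628 × 1.197930) = 24.22324.

24.22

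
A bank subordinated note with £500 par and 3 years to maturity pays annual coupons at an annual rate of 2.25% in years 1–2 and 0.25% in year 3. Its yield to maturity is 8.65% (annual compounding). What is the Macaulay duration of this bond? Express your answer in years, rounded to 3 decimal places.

Periodic yield y = 0.0865. Discount each cash flow and weight by its year:
  t   CF        PV=CF/(1+0.0865)^t    t·PV
  1        11.25        10.3543        10.3543
  2        11.25         9.5300        19.0600
  3       501.25       390.8096     1,172.4287
  Σ                    410.6939     1,201.8431
Price P = Σ PV = 410.6939.
Macaulay duration = Σ(t·PV) / P = 1,201.8431 / 410.6939 = 2.92637 years.

2.926 years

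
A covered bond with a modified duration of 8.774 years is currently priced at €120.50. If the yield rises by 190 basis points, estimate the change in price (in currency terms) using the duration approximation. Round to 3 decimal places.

-€20.088

Duration approximation: ΔP/P ≈ -D_mod · Δy = -8.774 × (+0.019) = -0.166706.
ΔP ≈ 120.50 × (-0.166706) = -20.088073.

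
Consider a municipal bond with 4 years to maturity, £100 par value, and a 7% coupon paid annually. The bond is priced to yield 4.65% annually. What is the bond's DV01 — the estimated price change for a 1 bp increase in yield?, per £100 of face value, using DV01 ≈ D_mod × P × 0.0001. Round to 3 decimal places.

Periodic yield y = 0.0465.
  t   CF        PV=CF/(1+0.0465)^t    t·PV
  1         7.00         6.6890         6.6890
  2         7.00         6.3917        12.7835
  3         7.00         6.1077        18.3232
  4       107.00        89.2127       356.8509
  Σ                    108.4012       394.6466
P = 108.4012; D_Mac = 3.64061 yrs; D_mod = 3.47885 yrs.
DV01 ≈ 3.47885 × 108.4012 × 0.0001 = 0.037711.

£0.038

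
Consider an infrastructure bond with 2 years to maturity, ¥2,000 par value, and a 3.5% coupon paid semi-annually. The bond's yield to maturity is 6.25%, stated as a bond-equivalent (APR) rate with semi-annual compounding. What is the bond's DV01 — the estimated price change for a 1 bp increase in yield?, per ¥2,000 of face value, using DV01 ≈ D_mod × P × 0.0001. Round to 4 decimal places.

¥0.3584

Periodic yield y = 0.03125.
  t   CF        PV=CF/(1+0.03125)^t    t·PV
  1        35.00        33.9394        33.9394
  2        35.00        32.9109        65.8219
  3        35.00        31.9136        95.7409
  4     2,035.00     1,799.3207     7,197.2827
  Σ                  1,898.0846     7,392.7848
P = 1,898.0846; D_Mac = 3.89487 half-year periods = 1.94743 yrs; D_mod = 1.88842 yrs.
DV01 ≈ 1.88842 × 1,898.0846 × 0.0001 = 0.358438.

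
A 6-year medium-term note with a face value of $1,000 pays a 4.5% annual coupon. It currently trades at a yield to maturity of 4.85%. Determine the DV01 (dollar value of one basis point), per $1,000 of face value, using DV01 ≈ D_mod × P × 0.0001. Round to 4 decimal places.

$0.5043

Periodic yield y = 0.0485.
  t   CF        PV=CF/(1+0.0485)^t    t·PV
  1        45.00        42.9185        42.9185
  2        45.00        40.9332        81.8664
  3        45.00        39.0398       117.1193
  4        45.00        37.2339       148.9357
  5        45.00        35.5116       177.5580
  6     1,045.00       786.5126     4,719.0756
  Σ                    982.1495     5,287.4734
P = 982.1495; D_Mac = 5.38357 yrs; D_mod = 5.13455 yrs.
DV01 ≈ 5.13455 × 982.1495 × 0.0001 = 0.504289.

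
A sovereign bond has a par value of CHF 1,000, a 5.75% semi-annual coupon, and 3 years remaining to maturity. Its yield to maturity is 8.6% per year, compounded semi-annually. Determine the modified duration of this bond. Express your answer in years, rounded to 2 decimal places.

Periodic yield y = 0.043. First find Macaulay duration:
  t   CF        PV=CF/(1+0.043)^t    t·PV
  1        28.75        27.5647        27.5647
  2        28.75        26.4283        52.8566
  3        28.75        25.3387        76.0162
  4        28.75        24.2941        97.1764
  5        28.75        23.2925       116.4626
  6     1,028.75       799.1053     4,794.6317
  Σ                    926.0236     5,164.7081
P = 926.0236; Macaulay duration = 5,164.7081 / 926.0236 = 5.57730 half-year periods = 2.78865 years.
Modified duration = D_Mac / (1 + y) = 2.78865 / 1.043 = 2.67368 years.

2.67 years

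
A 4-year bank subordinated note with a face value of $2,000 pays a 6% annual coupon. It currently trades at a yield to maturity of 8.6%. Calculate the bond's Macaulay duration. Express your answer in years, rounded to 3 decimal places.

3.656 years

Periodic yield y = 0.086. Discount each cash flow and weight by its year:
  t   CF        PV=CF/(1+0.086)^t    t·PV
  1       120.00       110.4972       110.4972
  2       120.00       101.7470       203.4940
  3       120.00        93.6897       281.0690
  4     2,120.00     1,524.1109     6,096.4435
  Σ                  1,830.0448     6,691.5038
Price P = Σ PV = 1,830.0448.
Macaulay duration = Σ(t·PV) / P = 6,691.5038 / 1,830.0448 = 3.65647 years.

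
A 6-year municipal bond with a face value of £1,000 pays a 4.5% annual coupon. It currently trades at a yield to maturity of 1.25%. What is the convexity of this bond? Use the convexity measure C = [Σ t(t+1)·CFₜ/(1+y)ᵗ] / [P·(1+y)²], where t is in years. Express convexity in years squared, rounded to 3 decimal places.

With y = 0.0125:
  t   CF        PV=CF/(1+0.0125)^t    t·PV        t(t+1)·PV
  1        45.00        44.4444        44.4444          88.8889
  2        45.00        43.8957        87.7915         263.3745
  3        45.00        43.3538       130.0615         520.2459
  4        45.00        42.8186       171.2744         856.3718
  5        45.00        42.2900       211.4498       1,268.6990
  6     1,045.00       969.9427     5,819.6565      40,737.5953
  Σ                  1,186.7453     6,464.6781      43,735.1755
P = 1,186.7453.
Convexity = Σ t(t+1)·PV / [P·(1+y)²] = 43,735.1755 / (1,186.7453 × 1.025156) = 35.94871.

35.949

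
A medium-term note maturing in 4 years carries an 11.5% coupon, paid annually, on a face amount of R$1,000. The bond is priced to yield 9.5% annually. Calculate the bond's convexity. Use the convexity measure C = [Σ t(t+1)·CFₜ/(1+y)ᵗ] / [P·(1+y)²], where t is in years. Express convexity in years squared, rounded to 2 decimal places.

With y = 0.095:
  t   CF        PV=CF/(1+0.095)^t    t·PV        t(t+1)·PV
  1       115.00       105.0228       105.0228         210.0457
  2       115.00        95.9113       191.8225         575.4676
  3       115.00        87.5902       262.7706       1,051.0823
  4     1,115.00       775.5653     3,102.2613      15,511.3067
  Σ                  1,064.0896     3,661.8773      17,347.9023
P = 1,064.0896.
Convexity = Σ t(t+1)·PV / [P·(1+y)²] = 17,347.9023 / (1,064.0896 × 1.199025) = 13.59692.

13.60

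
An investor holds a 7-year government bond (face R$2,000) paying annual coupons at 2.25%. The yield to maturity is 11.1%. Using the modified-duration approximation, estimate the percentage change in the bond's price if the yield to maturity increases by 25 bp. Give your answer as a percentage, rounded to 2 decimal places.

-1.44%

Periodic yield y = 0.111. Modified duration first:
  t   CF        PV=CF/(1+0.111)^t    t·PV
  1        45.00        40.5041        40.5041
  2        45.00        36.4573        72.9146
  3        45.00        32.8148        98.4445
  4        45.00        29.5363       118.1453
  5        45.00        26.5853       132.9267
  6        45.00        23.9292       143.5752
  7     2,045.00       978.8021     6,851.6148
  Σ                  1,168.6292     7,458.1251
P = 1,168.6292; D_Mac = 6.38194 yrs; D_mod = 6.38194/(1+0.111) = 5.74432 yrs.
ΔP/P ≈ -D_mod · Δy = -5.74432 × (+0.0025) = -0.014361 = -1.4361%.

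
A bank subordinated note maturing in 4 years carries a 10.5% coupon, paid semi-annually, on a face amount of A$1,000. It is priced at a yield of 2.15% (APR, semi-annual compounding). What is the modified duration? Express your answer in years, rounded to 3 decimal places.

Periodic yield y = 0.01075. First find Macaulay duration:
  t   CF        PV=CF/(1+0.01075)^t    t·PV
  1        52.50        51.9416        51.9416
  2        52.50        51.3892       102.7784
  3        52.50        50.8426       152.5279
  4        52.50        50.3019       201.2076
  5        52.50        49.7669       248.8345
  6        52.50        49.2376       295.4256
  7        52.50        48.7139       340.9974
  8     1,052.50       966.2113     7,729.6903
  Σ                  1,318.4050     9,123.4032
P = 1,318.4050; Macaulay duration = 9,123.4032 / 1,318.4050 = 6.92003 half-year periods = 3.46002 years.
Modified duration = D_Mac / (1 + y) = 3.46002 / 1.01075 = 3.42322 years.

3.423 years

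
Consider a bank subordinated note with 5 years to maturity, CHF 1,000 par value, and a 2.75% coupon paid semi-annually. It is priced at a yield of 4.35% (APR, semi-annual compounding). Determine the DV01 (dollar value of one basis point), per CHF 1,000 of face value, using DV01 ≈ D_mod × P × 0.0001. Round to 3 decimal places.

Periodic yield y = 0.02175.
  t   CF        PV=CF/(1+0.02175)^t    t·PV
  1        13.75        13.4573        13.4573
  2        13.75        13.1708        26.3417
  3        13.75        12.8905        38.6714
  4        13.75        12.6161        50.4643
  5        13.75        12.3475        61.7376
  6        13.75        12.0847        72.5080
  7        13.75        11.8274        82.7920
  8        13.75        11.5757        92.6052
  9        13.75        11.3292       101.9632
  10    1,013.75       817.4937     8,174.9368
  Σ                    928.7929     8,715.4774
P = 928.7929; D_Mac = 9.38366 half-year periods = 4.69183 yrs; D_mod = 4.59196 yrs.
DV01 ≈ 4.59196 × 928.7929 × 0.0001 = 0.426498.

CHF 0.426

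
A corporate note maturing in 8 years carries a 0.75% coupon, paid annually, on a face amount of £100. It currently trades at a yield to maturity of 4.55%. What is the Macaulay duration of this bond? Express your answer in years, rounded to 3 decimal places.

7.754 years

Periodic yield y = 0.0455. Discount each cash flow and weight by its year:
  t   CF        PV=CF/(1+0.0455)^t    t·PV
  1         0.75         0.7174         0.7174
  2         0.75         0.6861         1.3723
  3         0.75         0.6563         1.9688
  4         0.75         0.6277         2.5109
  5         0.75         0.6004         3.0020
  6         0.75         0.5743         3.4456
  7         0.75         0.5493         3.8450
  8       100.75        70.5753       564.6024
  Σ                     74.9868       581.4644
Price P = Σ PV = 74.9868.
Macaulay duration = Σ(t·PV) / P = 581.4644 / 74.9868 = 7.75423 years.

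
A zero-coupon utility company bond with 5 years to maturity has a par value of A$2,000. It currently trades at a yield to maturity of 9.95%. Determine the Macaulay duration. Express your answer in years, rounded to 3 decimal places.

5.000 years

A zero-coupon bond has a single cash flow at maturity, so its Macaulay duration equals its maturity: 5 years.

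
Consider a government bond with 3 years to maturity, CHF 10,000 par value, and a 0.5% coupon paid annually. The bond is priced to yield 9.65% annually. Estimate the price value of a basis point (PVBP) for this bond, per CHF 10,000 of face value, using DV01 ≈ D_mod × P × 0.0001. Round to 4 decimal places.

Periodic yield y = 0.0965.
  t   CF        PV=CF/(1+0.0965)^t    t·PV
  1        50.00        45.5996        45.5996
  2        50.00        41.5865        83.1731
  3    10,050.00     7,623.2498    22,869.7495
  Σ                  7,710.4360    22,998.5222
P = 7,710.4360; D_Mac = 2.98278 yrs; D_mod = 2.72027 yrs.
DV01 ≈ 2.72027 × 7,710.4360 × 0.0001 = 2.097448.

CHF 2.0974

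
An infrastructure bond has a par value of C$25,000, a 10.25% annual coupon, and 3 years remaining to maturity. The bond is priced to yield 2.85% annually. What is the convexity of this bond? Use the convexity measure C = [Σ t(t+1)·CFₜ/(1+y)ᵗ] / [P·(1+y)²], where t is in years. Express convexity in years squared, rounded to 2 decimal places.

With y = 0.0285:
  t   CF        PV=CF/(1+0.0285)^t    t·PV        t(t+1)·PV
  1     2,562.50     2,491.4925     2,491.4925       4,982.9849
  2     2,562.50     2,422.4526     4,844.9051      14,534.7154
  3    27,562.50    25,334.1139    76,002.3417     304,009.3668
  Σ                 30,248.0589    83,338.7393     323,527.0671
P = 30,248.0589.
Convexity = Σ t(t+1)·PV / [P·(1+y)²] = 323,527.0671 / (30,248.0589 × 1.057812) = 10.11124.

10.11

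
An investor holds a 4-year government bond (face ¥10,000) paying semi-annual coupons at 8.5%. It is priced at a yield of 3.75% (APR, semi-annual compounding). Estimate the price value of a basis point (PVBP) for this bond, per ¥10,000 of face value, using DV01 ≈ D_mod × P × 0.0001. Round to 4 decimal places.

¥4.0605

Periodic yield y = 0.01875.
  t   CF        PV=CF/(1+0.01875)^t    t·PV
  1       425.00       417.1779       417.1779
  2       425.00       409.4998       818.9996
  3       425.00       401.9630     1,205.8890
  4       425.00       394.5649     1,578.2596
  5       425.00       387.3030     1,936.5148
  6       425.00       380.1747     2,281.0481
  7       425.00       373.1776     2,612.2433
  8    10,425.00     8,985.3519    71,882.8151
  Σ                 11,749.2127    82,732.9473
P = 11,749.2127; D_Mac = 7.04157 half-year periods = 3.52079 yrs; D_mod = 3.45599 yrs.
DV01 ≈ 3.45599 × 11,749.2127 × 0.0001 = 4.060513.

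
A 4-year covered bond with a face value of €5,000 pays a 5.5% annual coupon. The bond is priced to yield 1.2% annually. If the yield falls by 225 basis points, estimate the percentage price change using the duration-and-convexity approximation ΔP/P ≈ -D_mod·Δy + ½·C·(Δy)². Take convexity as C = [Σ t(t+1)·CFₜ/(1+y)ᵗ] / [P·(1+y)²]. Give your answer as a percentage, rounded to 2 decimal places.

+8.73%

With y = 0.012:
  t   CF        PV=CF/(1+0.012)^t    t·PV        t(t+1)·PV
  1       275.00       271.7391       271.7391         543.4783
  2       275.00       268.5169       537.0339       1,611.1016
  3       275.00       265.3329       795.9988       3,183.9952
  4     5,275.00     5,029.2175    20,116.8698     100,584.3490
  Σ                  5,834.8064    21,721.6416     105,922.9241
P = 5,834.8064; D_Mac = 3.72277 yrs; D_mod = 3.67863 yrs; C = 17.72566.
Duration effect: -3.67863 × (-0.0225) = +0.082769
Convexity effect: 0.5 × 17.72566 × (-0.0225)² = +0.0044868
ΔP/P ≈ +0.082769 + 0.0044868 = +0.087256 = +8.7256%.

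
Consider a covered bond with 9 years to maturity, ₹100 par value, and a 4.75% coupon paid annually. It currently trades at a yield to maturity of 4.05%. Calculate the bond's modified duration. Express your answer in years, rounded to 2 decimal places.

7.28 years

Periodic yield y = 0.0405. First find Macaulay duration:
  t   CF        PV=CF/(1+0.0405)^t    t·PV
  1         4.75         4.5651         4.5651
  2         4.75         4.3874         8.7748
  3         4.75         4.2166        12.6499
  4         4.75         4.0525        16.2101
  5         4.75         3.8948        19.4739
  6         4.75         3.7432        22.4591
  7         4.75         3.5975        25.1824
  8         4.75         3.4575        27.6597
  9       104.75        73.2783       659.5045
  Σ                    105.1929       796.4796
P = 105.1929; Macaulay duration = 796.4796 / 105.1929 = 7.57161 years.
Modified duration = D_Mac / (1 + y) = 7.57161 / 1.0405 = 7.27690 years.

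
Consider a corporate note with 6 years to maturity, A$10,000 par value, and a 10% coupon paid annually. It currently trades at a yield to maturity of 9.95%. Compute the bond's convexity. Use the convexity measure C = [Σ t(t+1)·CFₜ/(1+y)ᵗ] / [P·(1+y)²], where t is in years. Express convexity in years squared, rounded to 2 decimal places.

With y = 0.0995:
  t   CF        PV=CF/(1+0.0995)^t    t·PV        t(t+1)·PV
  1     1,000.00       909.5043       909.5043       1,819.0086
  2     1,000.00       827.1981     1,654.3962       4,963.1887
  3     1,000.00       752.3403     2,257.0208       9,028.0830
  4     1,000.00       684.2567     2,737.0268      13,685.1342
  5     1,000.00       622.3344     3,111.6722      18,670.0330
  6    11,000.00     6,226.1744    37,357.0465     261,499.3257
  Σ                 10,021.8082    48,026.6668     309,664.7733
P = 10,021.8082.
Convexity = Σ t(t+1)·PV / [P·(1+y)²] = 309,664.7733 / (10,021.8082 × 1.208900) = 25.55967.

25.56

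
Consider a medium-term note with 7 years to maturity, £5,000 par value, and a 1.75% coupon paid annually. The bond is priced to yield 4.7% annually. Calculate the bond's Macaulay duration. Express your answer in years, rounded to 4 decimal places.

6.6061 years

Periodic yield y = 0.047. Discount each cash flow and weight by its year:
  t   CF        PV=CF/(1+0.047)^t    t·PV
  1        87.50        83.5721        83.5721
  2        87.50        79.8205       159.6411
  3        87.50        76.2374       228.7122
  4        87.50        72.8151       291.2603
  5        87.50        69.5464       347.7320
  6        87.50        66.4244       398.5467
  7     5,087.50     3,688.7366    25,821.1565
  Σ                  4,137.1526    27,330.6209
Price P = Σ PV = 4,137.1526.
Macaulay duration = Σ(t·PV) / P = 27,330.6209 / 4,137.1526 = 6.60614 years.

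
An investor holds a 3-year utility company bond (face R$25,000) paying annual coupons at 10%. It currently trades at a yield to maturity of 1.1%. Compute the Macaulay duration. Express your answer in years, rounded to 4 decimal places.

Periodic yield y = 0.011. Discount each cash flow and weight by its year:
  t   CF        PV=CF/(1+0.011)^t    t·PV
  1     2,500.00     2,472.7992     2,472.7992
  2     2,500.00     2,445.8944     4,891.7887
  3    27,500.00    26,612.1049    79,836.3148
  Σ                 31,530.7985    87,200.9027
Price P = Σ PV = 31,530.7985.
Macaulay duration = Σ(t·PV) / P = 87,200.9027 / 31,530.7985 = 2.76558 years.

2.7656 years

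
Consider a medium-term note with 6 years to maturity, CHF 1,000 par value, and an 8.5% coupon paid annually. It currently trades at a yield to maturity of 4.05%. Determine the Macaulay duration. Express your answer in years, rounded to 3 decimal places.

Periodic yield y = 0.0405. Discount each cash flow and weight by its year:
  t   CF        PV=CF/(1+0.0405)^t    t·PV
  1        85.00        81.6915        81.6915
  2        85.00        78.5118       157.0235
  3        85.00        75.4558       226.3674
  4        85.00        72.5188       290.0752
  5        85.00        69.6961       348.4805
  6     1,085.00       855.0219     5,130.1313
  Σ                  1,232.8959     6,233.7695
Price P = Σ PV = 1,232.8959.
Macaulay duration = Σ(t·PV) / P = 6,233.7695 / 1,232.8959 = 5.05620 years.

5.056 years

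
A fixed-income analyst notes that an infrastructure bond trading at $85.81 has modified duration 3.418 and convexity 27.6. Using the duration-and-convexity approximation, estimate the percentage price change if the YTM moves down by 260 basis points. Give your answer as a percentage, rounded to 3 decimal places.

+9.820%

Duration effect: -D_mod·Δy = -3.418 × (-0.026) = +0.088868
Convexity effect: ½·C·(Δy)² = 0.5 × 27.6 × (-0.026)² = +0.0093288
ΔP/P ≈ +0.088868 + 0.0093288 = +0.0981968
= +9.81968%.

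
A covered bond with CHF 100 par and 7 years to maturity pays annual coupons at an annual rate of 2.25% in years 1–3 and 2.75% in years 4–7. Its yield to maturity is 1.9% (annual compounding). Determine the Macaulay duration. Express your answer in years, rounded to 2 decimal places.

6.54 years

Periodic yield y = 0.019. Discount each cash flow and weight by its year:
  t   CF        PV=CF/(1+0.019)^t    t·PV
  1         2.25         2.2080         2.2080
  2         2.25         2.1669         4.3338
  3         2.25         2.1265         6.3794
  4         2.75         2.5506        10.2022
  5         2.75         2.5030        12.5150
  6         2.75         2.4563        14.7380
  7       102.75        90.0663       630.4644
  Σ                    104.0776       680.8409
Price P = Σ PV = 104.0776.
Macaulay duration = Σ(t·PV) / P = 680.8409 / 104.0776 = 6.54166 years.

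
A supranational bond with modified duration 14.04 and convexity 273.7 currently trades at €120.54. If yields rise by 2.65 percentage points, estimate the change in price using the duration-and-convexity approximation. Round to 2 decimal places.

-€33.26

Duration effect: -D_mod·Δy = -14.04 × (+0.0265) = -0.372060
Convexity effect: ½·C·(Δy)² = 0.5 × 273.7 × (0.0265)² = +0.0961029125
ΔP/P ≈ -0.372060 + 0.0961029125 = -0.2759570875
ΔP ≈ 120.54 × (-0.2759570875) = -33.26386732725.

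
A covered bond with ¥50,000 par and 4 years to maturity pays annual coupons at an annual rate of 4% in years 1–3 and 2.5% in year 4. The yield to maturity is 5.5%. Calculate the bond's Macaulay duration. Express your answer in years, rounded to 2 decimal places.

Periodic yield y = 0.055. Discount each cash flow and weight by its year:
  t   CF        PV=CF/(1+0.055)^t    t·PV
  1     2,000.00     1,895.7346     1,895.7346
  2     2,000.00     1,796.9048     3,593.8097
  3     2,000.00     1,703.2273     5,109.6820
  4    51,250.00    41,369.8581   165,479.4324
  Σ                 46,765.7249   176,078.6586
Price P = Σ PV = 46,765.7249.
Macaulay duration = Σ(t·PV) / P = 176,078.6586 / 46,765.7249 = 3.76512 years.

3.77 years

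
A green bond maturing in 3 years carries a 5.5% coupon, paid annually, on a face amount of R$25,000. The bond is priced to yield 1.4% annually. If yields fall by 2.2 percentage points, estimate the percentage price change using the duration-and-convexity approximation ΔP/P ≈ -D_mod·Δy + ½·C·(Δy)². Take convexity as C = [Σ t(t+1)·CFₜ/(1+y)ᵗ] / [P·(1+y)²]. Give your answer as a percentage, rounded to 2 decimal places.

With y = 0.014:
  t   CF        PV=CF/(1+0.014)^t    t·PV        t(t+1)·PV
  1     1,375.00     1,356.0158     1,356.0158       2,712.0316
  2     1,375.00     1,337.2937     2,674.5873       8,023.7620
  3    26,375.00    25,297.5582    75,892.6745     303,570.6981
  Σ                 27,990.8676    79,923.2776     314,306.4917
P = 27,990.8676; D_Mac = 2.85533 yrs; D_mod = 2.81591 yrs; C = 10.92097.
Duration effect: -2.81591 × (-0.022) = +0.061950
Convexity effect: 0.5 × 10.92097 × (-0.022)² = +0.0026429
ΔP/P ≈ +0.061950 + 0.0026429 = +0.064593 = +6.4593%.

+6.46%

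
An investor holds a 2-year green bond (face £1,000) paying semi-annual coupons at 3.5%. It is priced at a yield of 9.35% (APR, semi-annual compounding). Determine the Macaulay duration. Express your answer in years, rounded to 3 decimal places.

Periodic yield y = 0.04675. Discount each cash flow and weight by its period:
  t   CF        PV=CF/(1+0.04675)^t    t·PV
  1        17.50        16.7184        16.7184
  2        17.50        15.9717        31.9435
  3        17.50        15.2584        45.7752
  4     1,017.50       847.5446     3,390.1782
  Σ                    895.4931     3,484.6153
Price P = Σ PV = 895.4931.
Macaulay duration = Σ(t·PV) / P = 3,484.6153 / 895.4931 = 3.89128 half-year periods.
In years: 3.89128 / 2 = 1.94564 years.

1.946 years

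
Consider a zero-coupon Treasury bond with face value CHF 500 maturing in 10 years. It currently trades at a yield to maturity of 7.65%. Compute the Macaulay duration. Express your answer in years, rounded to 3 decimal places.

A zero-coupon bond has a single cash flow at maturity, so its Macaulay duration equals its maturity: 10 years.

10.000 years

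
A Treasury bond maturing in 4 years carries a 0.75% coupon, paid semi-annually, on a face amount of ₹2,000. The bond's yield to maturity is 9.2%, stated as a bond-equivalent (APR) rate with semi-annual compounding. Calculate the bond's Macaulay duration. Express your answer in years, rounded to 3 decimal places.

3.936 years

Periodic yield y = 0.046. Discount each cash flow and weight by its period:
  t   CF        PV=CF/(1+0.046)^t    t·PV
  1         7.50         7.1702         7.1702
  2         7.50         6.8548        13.7097
  3         7.50         6.5534        19.6602
  4         7.50         6.2652        25.0608
  5         7.50         5.9897        29.9483
  6         7.50         5.7263        34.3576
  7         7.50         5.4744        38.3211
  8     2,007.50     1,400.8837    11,207.0695
  Σ                  1,444.9177    11,375.2973
Price P = Σ PV = 1,444.9177.
Macaulay duration = Σ(t·PV) / P = 11,375.2973 / 1,444.9177 = 7.87263 half-year periods.
In years: 7.87263 / 2 = 3.93631 years.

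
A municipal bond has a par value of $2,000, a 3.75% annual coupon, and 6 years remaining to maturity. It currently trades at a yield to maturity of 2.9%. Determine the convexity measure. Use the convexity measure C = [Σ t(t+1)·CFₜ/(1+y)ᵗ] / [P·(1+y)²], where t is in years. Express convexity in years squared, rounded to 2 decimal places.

35.25

With y = 0.029:
  t   CF        PV=CF/(1+0.029)^t    t·PV        t(t+1)·PV
  1        75.00        72.8863        72.8863         145.7726
  2        75.00        70.8322       141.6643         424.9930
  3        75.00        68.8359       206.5078         826.0311
  4        75.00        66.8959       267.5838       1,337.9188
  5        75.00        65.0106       325.0532       1,950.3190
  6     2,075.00     1,747.9373    10,487.6239      73,413.3670
  Σ                  2,092.3983    11,501.3192      78,098.4014
P = 2,092.3983.
Convexity = Σ t(t+1)·PV / [P·(1+y)²] = 78,098.4014 / (2,092.3983 × 1.058841) = 35.25064.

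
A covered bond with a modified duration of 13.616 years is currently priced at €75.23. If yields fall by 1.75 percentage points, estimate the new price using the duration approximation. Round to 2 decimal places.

Duration approximation: ΔP/P ≈ -D_mod · Δy = -13.616 × (-0.0175) = +0.238280.
New price ≈ 75.23 × (1 + 0.238280) = 93.1558044.

€93.16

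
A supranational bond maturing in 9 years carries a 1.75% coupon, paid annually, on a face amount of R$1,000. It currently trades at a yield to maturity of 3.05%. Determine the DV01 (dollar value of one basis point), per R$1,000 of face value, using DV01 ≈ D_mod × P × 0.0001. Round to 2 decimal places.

Periodic yield y = 0.0305.
  t   CF        PV=CF/(1+0.0305)^t    t·PV
  1        17.50        16.9820        16.9820
  2        17.50        16.4794        32.9589
  3        17.50        15.9917        47.9750
  4        17.50        15.5184        62.0735
  5        17.50        15.0591        75.2953
  6        17.50        14.6134        87.6802
  7        17.50        14.1808        99.2659
  8        17.50        13.7611       110.0890
  9     1,017.50       776.4303     6,987.8723
  Σ                    899.0162     7,520.1922
P = 899.0162; D_Mac = 8.36491 yrs; D_mod = 8.11733 yrs.
DV01 ≈ 8.11733 × 899.0162 × 0.0001 = 0.729761.

R$0.73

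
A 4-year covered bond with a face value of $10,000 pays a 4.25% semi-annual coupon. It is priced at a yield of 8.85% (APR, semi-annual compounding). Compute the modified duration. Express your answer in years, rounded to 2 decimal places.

3.53 years

Periodic yield y = 0.04425. First find Macaulay duration:
  t   CF        PV=CF/(1+0.04425)^t    t·PV
  1       212.50       203.4953       203.4953
  2       212.50       194.8722       389.7445
  3       212.50       186.6145       559.8436
  4       212.50       178.7068       714.8271
  5       212.50       171.1341       855.6704
  6       212.50       163.8823       983.2938
  7       212.50       156.9378     1,098.5646
  8    10,212.50     7,222.6438    57,781.1505
  Σ                  8,478.2869    62,586.5897
P = 8,478.2869; Macaulay duration = 62,586.5897 / 8,478.2869 = 7.38199 half-year periods = 3.69099 years.
Modified duration = D_Mac / (1 + y) = 3.69099 / 1.04425 = 3.53459 years.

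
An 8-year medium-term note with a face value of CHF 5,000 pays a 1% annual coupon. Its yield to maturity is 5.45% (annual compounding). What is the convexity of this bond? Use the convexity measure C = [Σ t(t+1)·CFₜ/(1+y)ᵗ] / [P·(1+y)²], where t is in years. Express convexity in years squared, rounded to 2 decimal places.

With y = 0.0545:
  t   CF        PV=CF/(1+0.0545)^t    t·PV        t(t+1)·PV
  1        50.00        47.4158        47.4158          94.8317
  2        50.00        44.9652        89.9305         269.7914
  3        50.00        42.6413       127.9238         511.6954
  4        50.00        40.4374       161.7498         808.7488
  5        50.00        38.3475       191.7375       1,150.4251
  6        50.00        36.3656       218.1935       1,527.3543
  7        50.00        34.4861       241.4026       1,931.2209
  8     5,050.00     3,303.0771    26,424.6165     237,821.5482
  Σ                  3,587.7360    27,502.9700     244,115.6157
P = 3,587.7360.
Convexity = Σ t(t+1)·PV / [P·(1+y)²] = 244,115.6157 / (3,587.7360 × 1.111970) = 61.19021.

61.19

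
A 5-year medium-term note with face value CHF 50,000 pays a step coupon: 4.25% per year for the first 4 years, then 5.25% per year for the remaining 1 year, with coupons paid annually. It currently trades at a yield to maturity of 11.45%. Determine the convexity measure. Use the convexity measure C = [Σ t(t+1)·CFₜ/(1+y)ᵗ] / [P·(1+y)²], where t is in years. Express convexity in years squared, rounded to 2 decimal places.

21.21

With y = 0.1145:
  t   CF        PV=CF/(1+0.1145)^t    t·PV        t(t+1)·PV
  1     2,125.00     1,906.6846     1,906.6846       3,813.3692
  2     2,125.00     1,710.7982     3,421.5964      10,264.7893
  3     2,125.00     1,535.0365     4,605.1096      18,420.4384
  4     2,125.00     1,377.3320     5,509.3281      27,546.6403
  5    52,625.00    30,604.9550   153,024.7748     918,148.6489
  Σ                 37,134.8063   168,467.4935     978,193.8862
P = 37,134.8063.
Convexity = Σ t(t+1)·PV / [P·(1+y)²] = 978,193.8862 / (37,134.8063 × 1.242110) = 21.20721.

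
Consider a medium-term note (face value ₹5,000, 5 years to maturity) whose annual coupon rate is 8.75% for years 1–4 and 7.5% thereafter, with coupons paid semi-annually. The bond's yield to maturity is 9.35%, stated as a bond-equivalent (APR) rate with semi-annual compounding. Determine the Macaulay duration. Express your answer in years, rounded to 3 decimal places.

4.138 years

Periodic yield y = 0.04675. Discount each cash flow and weight by its period:
  t   CF        PV=CF/(1+0.04675)^t    t·PV
  1       218.75       208.9802       208.9802
  2       218.75       199.6467       399.2934
  3       218.75       190.7301       572.1902
  4       218.75       182.2117       728.8467
  5       218.75       174.0737       870.3686
  6       218.75       166.2992       997.7954
  7       218.75       158.8720     1,112.1038
  8       218.75       151.7764     1,214.2114
  9       187.50       124.2838     1,118.5543
  10    5,187.50     3,284.9474    32,849.4736
  Σ                  4,841.8211    40,071.8174
Price P = Σ PV = 4,841.8211.
Macaulay duration = Σ(t·PV) / P = 40,071.8174 / 4,841.8211 = 8.27619 half-year periods.
In years: 8.27619 / 2 = 4.13809 years.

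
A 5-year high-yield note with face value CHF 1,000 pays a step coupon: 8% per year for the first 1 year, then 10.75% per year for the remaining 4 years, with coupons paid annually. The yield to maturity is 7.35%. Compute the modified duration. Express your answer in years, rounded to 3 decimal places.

3.960 years

Periodic yield y = 0.0735. First find Macaulay duration:
  t   CF        PV=CF/(1+0.0735)^t    t·PV
  1        80.00        74.5226        74.5226
  2       107.50        93.2834       186.5668
  3       107.50        86.8965       260.6895
  4       107.50        80.9469       323.7876
  5     1,107.50       776.8434     3,884.2171
  Σ                  1,112.4928     4,729.7836
P = 1,112.4928; Macaulay duration = 4,729.7836 / 1,112.4928 = 4.25152 years.
Modified duration = D_Mac / (1 + y) = 4.25152 / 1.0735 = 3.96043 years.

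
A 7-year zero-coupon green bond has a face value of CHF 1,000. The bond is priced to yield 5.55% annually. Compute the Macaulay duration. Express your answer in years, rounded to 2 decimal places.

A zero-coupon bond has a single cash flow at maturity, so its Macaulay duration equals its maturity: 7 years.

7.00 years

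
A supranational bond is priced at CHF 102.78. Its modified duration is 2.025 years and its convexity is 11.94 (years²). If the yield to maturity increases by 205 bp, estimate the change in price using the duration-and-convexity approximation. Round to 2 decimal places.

Duration effect: -D_mod·Δy = -2.025 × (+0.0205) = -0.0415125
Convexity effect: ½·C·(Δy)² = 0.5 × 11.94 × (0.0205)² = +0.0025088925
ΔP/P ≈ -0.0415125 + 0.0025088925 = -0.0390036075
ΔP ≈ 102.78 × (-0.0390036075) = -4.00879077885.

-CHF 4.01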